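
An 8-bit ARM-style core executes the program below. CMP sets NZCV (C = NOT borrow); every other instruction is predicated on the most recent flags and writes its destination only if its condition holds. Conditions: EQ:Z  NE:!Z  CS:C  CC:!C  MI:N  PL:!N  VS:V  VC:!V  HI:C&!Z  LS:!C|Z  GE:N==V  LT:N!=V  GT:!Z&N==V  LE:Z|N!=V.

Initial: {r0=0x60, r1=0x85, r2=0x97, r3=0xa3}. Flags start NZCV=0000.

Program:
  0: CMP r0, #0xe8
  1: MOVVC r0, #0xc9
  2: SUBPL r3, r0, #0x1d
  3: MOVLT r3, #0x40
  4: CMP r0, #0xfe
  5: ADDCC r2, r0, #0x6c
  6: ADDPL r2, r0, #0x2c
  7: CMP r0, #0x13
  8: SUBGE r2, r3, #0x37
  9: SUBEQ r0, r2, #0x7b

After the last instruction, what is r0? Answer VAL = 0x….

[0] flags=0000 → (cmp)
[1] flags=0000 VC?T → r0=0xc9
[2] flags=0000 PL?T → r3=0xac
[3] flags=0000 LT?F → skip
[4] flags=1000 → (cmp)
[5] flags=1000 CC?T → r2=0x35
[6] flags=1000 PL?F → skip
[7] flags=1010 → (cmp)
[8] flags=1010 GE?F → skip
[9] flags=1010 EQ?F → skip

VAL = 0xc9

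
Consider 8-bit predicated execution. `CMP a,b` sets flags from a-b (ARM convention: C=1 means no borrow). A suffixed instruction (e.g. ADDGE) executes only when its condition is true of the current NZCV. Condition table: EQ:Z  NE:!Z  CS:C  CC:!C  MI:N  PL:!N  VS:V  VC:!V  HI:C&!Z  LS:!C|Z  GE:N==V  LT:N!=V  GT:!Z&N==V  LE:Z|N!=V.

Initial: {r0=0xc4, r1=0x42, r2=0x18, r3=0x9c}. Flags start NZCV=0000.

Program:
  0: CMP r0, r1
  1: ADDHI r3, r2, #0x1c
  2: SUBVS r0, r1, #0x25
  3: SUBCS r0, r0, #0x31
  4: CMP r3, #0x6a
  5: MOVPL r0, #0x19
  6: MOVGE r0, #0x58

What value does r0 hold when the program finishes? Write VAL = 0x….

VAL = 0x93

0: ✓ CMP  NZCV=1010
1: ✓ ADDHI  r3←0x34
2: · SUBVS
3: ✓ SUBCS  r0←0x93
4: ✓ CMP  NZCV=1000
5: · MOVPL
6: · MOVGE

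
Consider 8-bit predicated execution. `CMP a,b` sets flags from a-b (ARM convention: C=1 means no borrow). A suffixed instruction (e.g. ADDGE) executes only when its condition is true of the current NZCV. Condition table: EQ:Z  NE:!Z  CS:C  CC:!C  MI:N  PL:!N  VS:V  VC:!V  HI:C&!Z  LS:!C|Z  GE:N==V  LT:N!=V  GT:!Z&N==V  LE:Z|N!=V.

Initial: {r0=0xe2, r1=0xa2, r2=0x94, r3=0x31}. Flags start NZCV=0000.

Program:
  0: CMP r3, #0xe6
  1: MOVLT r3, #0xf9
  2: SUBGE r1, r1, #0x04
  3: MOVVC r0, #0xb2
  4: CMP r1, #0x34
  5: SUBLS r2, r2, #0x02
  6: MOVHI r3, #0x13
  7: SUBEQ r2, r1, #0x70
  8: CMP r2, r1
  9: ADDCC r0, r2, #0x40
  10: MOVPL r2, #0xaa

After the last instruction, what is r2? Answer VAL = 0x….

[0] flags=0000 → (cmp)
[1] flags=0000 LT?F → skip
[2] flags=0000 GE?T → r1=0x9e
[3] flags=0000 VC?T → r0=0xb2
[4] flags=0011 → (cmp)
[5] flags=0011 LS?F → skip
[6] flags=0011 HI?T → r3=0x13
[7] flags=0011 EQ?F → skip
[8] flags=1000 → (cmp)
[9] flags=1000 CC?T → r0=0xd4
[10] flags=1000 PL?F → skip

VAL = 0x94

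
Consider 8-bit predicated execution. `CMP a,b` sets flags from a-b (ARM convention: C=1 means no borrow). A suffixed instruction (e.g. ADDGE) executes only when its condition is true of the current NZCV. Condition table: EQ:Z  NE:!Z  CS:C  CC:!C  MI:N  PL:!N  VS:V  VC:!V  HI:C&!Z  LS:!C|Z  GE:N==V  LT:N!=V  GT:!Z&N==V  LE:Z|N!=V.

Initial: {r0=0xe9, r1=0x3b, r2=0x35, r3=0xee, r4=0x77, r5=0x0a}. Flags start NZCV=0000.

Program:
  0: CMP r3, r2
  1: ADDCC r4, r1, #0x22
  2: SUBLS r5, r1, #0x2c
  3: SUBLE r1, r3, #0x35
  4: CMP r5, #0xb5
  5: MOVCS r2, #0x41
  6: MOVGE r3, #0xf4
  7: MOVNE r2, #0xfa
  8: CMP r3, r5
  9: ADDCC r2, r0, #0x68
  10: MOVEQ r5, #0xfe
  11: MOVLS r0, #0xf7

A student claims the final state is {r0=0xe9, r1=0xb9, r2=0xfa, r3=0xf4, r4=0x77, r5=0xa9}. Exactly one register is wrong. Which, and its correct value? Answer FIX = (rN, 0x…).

[0] flags=1010 → (cmp)
[1] flags=1010 CC?F → skip
[2] flags=1010 LS?F → skip
[3] flags=1010 LE?T → r1=0xb9
[4] flags=0000 → (cmp)
[5] flags=0000 CS?F → skip
[6] flags=0000 GE?T → r3=0xf4
[7] flags=0000 NE?T → r2=0xfa
[8] flags=1010 → (cmp)
[9] flags=1010 CC?F → skip
[10] flags=1010 EQ?F → skip
[11] flags=1010 LS?F → skip

FIX = (r5, 0x0a)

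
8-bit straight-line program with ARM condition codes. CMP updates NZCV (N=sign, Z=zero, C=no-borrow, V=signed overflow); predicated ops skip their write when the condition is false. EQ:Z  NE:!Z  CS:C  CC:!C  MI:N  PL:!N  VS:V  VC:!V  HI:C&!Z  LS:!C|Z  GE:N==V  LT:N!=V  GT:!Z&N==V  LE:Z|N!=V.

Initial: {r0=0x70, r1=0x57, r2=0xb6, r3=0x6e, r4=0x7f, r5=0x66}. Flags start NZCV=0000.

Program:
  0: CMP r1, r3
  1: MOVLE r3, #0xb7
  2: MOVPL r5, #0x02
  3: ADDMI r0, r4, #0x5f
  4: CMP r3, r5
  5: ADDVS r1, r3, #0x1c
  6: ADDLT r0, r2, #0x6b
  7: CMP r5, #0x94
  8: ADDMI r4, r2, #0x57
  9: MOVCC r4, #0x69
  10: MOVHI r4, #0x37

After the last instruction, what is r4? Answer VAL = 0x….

0: ✓ CMP  NZCV=1000
1: ✓ MOVLE  r3←0xb7
2: · MOVPL
3: ✓ ADDMI  r0←0xde
4: ✓ CMP  NZCV=0011
5: ✓ ADDVS  r1←0xd3
6: ✓ ADDLT  r0←0x21
7: ✓ CMP  NZCV=1001
8: ✓ ADDMI  r4←0x0d
9: ✓ MOVCC  r4←0x69
10: · MOVHI

VAL = 0x69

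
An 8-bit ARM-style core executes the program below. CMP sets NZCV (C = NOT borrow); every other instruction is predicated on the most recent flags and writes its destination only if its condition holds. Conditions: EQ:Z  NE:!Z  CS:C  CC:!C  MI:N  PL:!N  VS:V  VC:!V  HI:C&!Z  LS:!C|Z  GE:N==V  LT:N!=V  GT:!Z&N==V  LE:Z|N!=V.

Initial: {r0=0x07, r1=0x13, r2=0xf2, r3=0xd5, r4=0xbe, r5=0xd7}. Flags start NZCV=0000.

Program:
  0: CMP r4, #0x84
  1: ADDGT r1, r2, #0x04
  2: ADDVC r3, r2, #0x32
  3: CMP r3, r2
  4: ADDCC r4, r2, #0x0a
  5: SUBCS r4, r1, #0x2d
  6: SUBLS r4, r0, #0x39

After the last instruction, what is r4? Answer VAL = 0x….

[0] flags=0010 → (cmp)
[1] flags=0010 GT?T → r1=0xf6
[2] flags=0010 VC?T → r3=0x24
[3] flags=0000 → (cmp)
[4] flags=0000 CC?T → r4=0xfc
[5] flags=0000 CS?F → skip
[6] flags=0000 LS?T → r4=0xce

VAL = 0xce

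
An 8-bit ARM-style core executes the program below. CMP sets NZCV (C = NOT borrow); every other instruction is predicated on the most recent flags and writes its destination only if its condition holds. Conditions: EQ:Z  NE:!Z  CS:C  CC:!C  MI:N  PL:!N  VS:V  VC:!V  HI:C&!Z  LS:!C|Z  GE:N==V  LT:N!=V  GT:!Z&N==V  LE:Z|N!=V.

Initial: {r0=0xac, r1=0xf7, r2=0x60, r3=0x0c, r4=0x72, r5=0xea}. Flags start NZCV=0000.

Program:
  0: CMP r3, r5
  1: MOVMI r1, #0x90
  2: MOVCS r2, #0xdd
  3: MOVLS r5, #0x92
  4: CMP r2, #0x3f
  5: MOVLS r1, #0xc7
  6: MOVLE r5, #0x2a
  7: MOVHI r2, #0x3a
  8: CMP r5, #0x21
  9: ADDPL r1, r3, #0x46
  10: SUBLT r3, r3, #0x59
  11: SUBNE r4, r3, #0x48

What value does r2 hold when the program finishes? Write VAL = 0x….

0: ✓ CMP  NZCV=0000
1: · MOVMI
2: · MOVCS
3: ✓ MOVLS  r5←0x92
4: ✓ CMP  NZCV=0010
5: · MOVLS
6: · MOVLE
7: ✓ MOVHI  r2←0x3a
8: ✓ CMP  NZCV=0011
9: ✓ ADDPL  r1←0x52
10: ✓ SUBLT  r3←0xb3
11: ✓ SUBNE  r4←0x6b

VAL = 0x3a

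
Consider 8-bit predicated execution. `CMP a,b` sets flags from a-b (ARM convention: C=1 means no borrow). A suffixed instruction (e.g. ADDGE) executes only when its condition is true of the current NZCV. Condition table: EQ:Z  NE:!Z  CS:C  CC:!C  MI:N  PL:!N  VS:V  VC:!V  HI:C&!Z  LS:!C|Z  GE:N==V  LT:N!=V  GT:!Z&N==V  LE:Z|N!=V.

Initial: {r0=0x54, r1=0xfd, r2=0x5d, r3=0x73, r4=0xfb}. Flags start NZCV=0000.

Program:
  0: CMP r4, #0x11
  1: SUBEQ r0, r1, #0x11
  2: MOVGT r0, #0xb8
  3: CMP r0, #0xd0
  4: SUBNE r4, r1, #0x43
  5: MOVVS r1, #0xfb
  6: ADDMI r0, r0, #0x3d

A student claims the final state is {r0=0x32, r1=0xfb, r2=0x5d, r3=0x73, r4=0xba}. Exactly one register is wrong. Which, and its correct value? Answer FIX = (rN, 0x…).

[0] flags=1010 → (cmp)
[1] flags=1010 EQ?F → skip
[2] flags=1010 GT?F → skip
[3] flags=1001 → (cmp)
[4] flags=1001 NE?T → r4=0xba
[5] flags=1001 VS?T → r1=0xfb
[6] flags=1001 MI?T → r0=0x91

FIX = (r0, 0x91)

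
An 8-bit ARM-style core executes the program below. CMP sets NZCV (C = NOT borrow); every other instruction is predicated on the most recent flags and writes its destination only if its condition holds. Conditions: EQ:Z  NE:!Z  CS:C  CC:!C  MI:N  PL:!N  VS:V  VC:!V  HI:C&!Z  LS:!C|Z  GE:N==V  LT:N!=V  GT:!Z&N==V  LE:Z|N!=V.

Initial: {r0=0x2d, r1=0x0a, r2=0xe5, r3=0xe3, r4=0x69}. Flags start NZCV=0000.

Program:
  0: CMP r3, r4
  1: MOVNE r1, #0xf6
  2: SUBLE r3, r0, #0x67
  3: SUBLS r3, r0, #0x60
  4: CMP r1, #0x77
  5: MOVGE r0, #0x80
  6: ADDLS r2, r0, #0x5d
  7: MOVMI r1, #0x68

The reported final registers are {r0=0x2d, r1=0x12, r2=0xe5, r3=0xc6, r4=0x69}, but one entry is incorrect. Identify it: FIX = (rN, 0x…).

FIX = (r1, 0xf6)

0: ✓ CMP  NZCV=0011
1: ✓ MOVNE  r1←0xf6
2: ✓ SUBLE  r3←0xc6
3: · SUBLS
4: ✓ CMP  NZCV=0011
5: · MOVGE
6: · ADDLS
7: · MOVMI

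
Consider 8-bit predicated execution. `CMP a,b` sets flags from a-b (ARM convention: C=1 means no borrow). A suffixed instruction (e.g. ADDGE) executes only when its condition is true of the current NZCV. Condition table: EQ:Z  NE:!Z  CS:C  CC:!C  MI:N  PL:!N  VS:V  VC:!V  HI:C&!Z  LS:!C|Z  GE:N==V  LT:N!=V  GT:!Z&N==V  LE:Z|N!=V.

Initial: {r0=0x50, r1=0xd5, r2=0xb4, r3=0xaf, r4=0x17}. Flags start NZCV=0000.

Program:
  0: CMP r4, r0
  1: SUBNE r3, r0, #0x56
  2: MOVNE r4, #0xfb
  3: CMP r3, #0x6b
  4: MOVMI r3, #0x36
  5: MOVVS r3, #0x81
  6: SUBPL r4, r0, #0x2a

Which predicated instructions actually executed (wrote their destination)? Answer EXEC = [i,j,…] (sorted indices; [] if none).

[0] flags=1000 → (cmp)
[1] flags=1000 NE?T → r3=0xfa
[2] flags=1000 NE?T → r4=0xfb
[3] flags=1010 → (cmp)
[4] flags=1010 MI?T → r3=0x36
[5] flags=1010 VS?F → skip
[6] flags=1010 PL?F → skip

EXEC = [1,2,4]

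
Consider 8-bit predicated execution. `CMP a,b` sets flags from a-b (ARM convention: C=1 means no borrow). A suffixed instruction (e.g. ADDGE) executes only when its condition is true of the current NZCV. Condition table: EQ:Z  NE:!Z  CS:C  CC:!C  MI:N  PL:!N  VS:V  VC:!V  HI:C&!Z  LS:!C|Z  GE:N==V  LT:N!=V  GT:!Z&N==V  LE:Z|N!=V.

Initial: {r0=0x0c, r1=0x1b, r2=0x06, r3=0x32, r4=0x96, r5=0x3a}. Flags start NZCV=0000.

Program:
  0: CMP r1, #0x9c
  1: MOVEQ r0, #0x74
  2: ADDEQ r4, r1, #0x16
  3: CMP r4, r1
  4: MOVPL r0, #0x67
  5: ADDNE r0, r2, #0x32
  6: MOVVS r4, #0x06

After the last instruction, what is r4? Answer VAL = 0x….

VAL = 0x06

[0] flags=0000 → (cmp)
[1] flags=0000 EQ?F → skip
[2] flags=0000 EQ?F → skip
[3] flags=0011 → (cmp)
[4] flags=0011 PL?T → r0=0x67
[5] flags=0011 NE?T → r0=0x38
[6] flags=0011 VS?T → r4=0x06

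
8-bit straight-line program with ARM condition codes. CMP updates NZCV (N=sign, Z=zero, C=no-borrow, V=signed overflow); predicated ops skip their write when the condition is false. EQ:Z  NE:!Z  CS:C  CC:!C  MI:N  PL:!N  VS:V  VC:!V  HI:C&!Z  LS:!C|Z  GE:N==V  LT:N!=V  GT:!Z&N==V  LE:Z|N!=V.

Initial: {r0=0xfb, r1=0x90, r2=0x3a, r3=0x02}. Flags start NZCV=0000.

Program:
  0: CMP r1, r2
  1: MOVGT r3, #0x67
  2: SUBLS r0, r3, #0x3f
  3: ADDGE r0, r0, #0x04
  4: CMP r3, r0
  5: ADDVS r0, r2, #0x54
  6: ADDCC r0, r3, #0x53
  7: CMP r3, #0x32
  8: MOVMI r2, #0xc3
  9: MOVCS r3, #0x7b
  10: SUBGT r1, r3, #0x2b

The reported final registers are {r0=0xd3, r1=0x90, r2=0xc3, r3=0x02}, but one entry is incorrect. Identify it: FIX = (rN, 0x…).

FIX = (r0, 0x55)

[0] flags=0011 → (cmp)
[1] flags=0011 GT?F → skip
[2] flags=0011 LS?F → skip
[3] flags=0011 GE?F → skip
[4] flags=0000 → (cmp)
[5] flags=0000 VS?F → skip
[6] flags=0000 CC?T → r0=0x55
[7] flags=1000 → (cmp)
[8] flags=1000 MI?T → r2=0xc3
[9] flags=1000 CS?F → skip
[10] flags=1000 GT?F → skip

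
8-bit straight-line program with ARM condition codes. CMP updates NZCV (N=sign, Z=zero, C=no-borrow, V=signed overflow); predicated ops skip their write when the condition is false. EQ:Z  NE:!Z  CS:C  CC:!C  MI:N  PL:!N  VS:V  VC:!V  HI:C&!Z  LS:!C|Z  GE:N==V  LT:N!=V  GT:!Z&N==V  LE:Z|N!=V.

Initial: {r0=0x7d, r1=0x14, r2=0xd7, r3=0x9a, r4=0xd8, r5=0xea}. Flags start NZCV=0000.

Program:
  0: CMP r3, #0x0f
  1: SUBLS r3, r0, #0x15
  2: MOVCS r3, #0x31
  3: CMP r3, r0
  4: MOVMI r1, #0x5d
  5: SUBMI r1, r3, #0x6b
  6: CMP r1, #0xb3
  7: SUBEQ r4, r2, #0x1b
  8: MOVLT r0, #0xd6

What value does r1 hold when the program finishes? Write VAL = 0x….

VAL = 0xc6

0: ✓ CMP  NZCV=1010
1: · SUBLS
2: ✓ MOVCS  r3←0x31
3: ✓ CMP  NZCV=1000
4: ✓ MOVMI  r1←0x5d
5: ✓ SUBMI  r1←0xc6
6: ✓ CMP  NZCV=0010
7: · SUBEQ
8: · MOVLT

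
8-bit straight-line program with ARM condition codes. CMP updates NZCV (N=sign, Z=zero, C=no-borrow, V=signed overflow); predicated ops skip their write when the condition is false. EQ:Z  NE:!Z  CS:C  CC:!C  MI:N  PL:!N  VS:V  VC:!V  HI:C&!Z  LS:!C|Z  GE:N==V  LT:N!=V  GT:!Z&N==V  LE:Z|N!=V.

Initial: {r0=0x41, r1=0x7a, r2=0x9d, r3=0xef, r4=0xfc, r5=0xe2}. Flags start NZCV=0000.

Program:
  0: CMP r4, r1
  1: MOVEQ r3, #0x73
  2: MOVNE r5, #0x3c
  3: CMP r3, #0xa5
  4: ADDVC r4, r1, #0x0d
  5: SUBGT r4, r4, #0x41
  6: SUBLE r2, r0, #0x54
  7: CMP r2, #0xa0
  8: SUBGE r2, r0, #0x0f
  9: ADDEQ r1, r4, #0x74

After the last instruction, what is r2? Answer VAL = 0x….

[0] flags=1010 → (cmp)
[1] flags=1010 EQ?F → skip
[2] flags=1010 NE?T → r5=0x3c
[3] flags=0010 → (cmp)
[4] flags=0010 VC?T → r4=0x87
[5] flags=0010 GT?T → r4=0x46
[6] flags=0010 LE?F → skip
[7] flags=1000 → (cmp)
[8] flags=1000 GE?F → skip
[9] flags=1000 EQ?F → skip

VAL = 0x9d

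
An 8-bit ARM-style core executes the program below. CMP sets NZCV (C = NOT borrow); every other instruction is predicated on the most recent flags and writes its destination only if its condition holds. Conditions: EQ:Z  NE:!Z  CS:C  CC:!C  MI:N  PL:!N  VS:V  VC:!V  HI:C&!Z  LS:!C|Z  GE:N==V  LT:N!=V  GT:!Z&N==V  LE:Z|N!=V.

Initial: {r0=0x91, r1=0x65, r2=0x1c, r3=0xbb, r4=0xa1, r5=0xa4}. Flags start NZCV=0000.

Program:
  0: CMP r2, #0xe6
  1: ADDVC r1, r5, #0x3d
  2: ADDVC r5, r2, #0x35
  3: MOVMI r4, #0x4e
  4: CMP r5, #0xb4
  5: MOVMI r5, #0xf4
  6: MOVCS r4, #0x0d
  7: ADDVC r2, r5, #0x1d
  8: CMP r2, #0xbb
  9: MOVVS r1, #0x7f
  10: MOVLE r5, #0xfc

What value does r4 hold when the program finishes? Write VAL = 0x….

[0] flags=0000 → (cmp)
[1] flags=0000 VC?T → r1=0xe1
[2] flags=0000 VC?T → r5=0x51
[3] flags=0000 MI?F → skip
[4] flags=1001 → (cmp)
[5] flags=1001 MI?T → r5=0xf4
[6] flags=1001 CS?F → skip
[7] flags=1001 VC?F → skip
[8] flags=0000 → (cmp)
[9] flags=0000 VS?F → skip
[10] flags=0000 LE?F → skip

VAL = 0xa1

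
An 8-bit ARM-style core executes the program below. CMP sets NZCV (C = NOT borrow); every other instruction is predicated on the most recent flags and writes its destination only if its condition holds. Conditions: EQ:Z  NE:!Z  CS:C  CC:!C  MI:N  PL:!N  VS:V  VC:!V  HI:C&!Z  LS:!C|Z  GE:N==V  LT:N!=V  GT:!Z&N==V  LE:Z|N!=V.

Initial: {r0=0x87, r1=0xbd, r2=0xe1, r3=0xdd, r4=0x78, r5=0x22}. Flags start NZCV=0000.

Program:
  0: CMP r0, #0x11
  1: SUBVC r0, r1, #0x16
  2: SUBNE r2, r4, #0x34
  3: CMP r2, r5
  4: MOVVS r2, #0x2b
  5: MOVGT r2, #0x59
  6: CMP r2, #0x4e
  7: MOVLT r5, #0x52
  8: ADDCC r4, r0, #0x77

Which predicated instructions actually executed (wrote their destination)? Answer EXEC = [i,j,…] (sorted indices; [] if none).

[0] flags=0011 → (cmp)
[1] flags=0011 VC?F → skip
[2] flags=0011 NE?T → r2=0x44
[3] flags=0010 → (cmp)
[4] flags=0010 VS?F → skip
[5] flags=0010 GT?T → r2=0x59
[6] flags=0010 → (cmp)
[7] flags=0010 LT?F → skip
[8] flags=0010 CC?F → skip

EXEC = [2,5]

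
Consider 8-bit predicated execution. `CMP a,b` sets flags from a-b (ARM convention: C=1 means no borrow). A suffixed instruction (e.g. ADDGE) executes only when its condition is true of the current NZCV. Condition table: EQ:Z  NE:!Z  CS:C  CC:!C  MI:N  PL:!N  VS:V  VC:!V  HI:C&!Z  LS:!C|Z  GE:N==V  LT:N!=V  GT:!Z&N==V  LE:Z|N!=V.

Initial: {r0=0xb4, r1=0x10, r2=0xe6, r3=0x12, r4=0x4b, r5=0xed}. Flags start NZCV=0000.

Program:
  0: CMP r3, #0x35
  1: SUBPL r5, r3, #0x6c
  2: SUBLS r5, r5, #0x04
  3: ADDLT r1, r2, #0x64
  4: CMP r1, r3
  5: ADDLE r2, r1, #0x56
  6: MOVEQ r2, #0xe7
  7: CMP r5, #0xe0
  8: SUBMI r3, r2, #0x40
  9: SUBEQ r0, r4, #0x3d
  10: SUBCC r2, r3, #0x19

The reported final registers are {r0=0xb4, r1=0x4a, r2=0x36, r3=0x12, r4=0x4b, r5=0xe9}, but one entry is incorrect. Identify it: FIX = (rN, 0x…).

0: ✓ CMP  NZCV=1000
1: · SUBPL
2: ✓ SUBLS  r5←0xe9
3: ✓ ADDLT  r1←0x4a
4: ✓ CMP  NZCV=0010
5: · ADDLE
6: · MOVEQ
7: ✓ CMP  NZCV=0010
8: · SUBMI
9: · SUBEQ
10: · SUBCC

FIX = (r2, 0xe6)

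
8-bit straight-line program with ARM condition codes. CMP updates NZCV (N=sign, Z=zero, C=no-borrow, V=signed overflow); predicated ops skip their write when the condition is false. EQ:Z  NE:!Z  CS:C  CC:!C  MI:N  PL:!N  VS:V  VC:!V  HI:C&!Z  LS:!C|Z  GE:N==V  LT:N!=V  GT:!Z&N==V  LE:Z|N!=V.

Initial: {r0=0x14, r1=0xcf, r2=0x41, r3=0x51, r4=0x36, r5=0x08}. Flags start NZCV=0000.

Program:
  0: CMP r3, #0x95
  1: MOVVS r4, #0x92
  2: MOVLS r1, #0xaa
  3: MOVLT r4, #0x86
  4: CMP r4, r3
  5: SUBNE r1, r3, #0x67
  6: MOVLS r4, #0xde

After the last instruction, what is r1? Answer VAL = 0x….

0: ✓ CMP  NZCV=1001
1: ✓ MOVVS  r4←0x92
2: ✓ MOVLS  r1←0xaa
3: · MOVLT
4: ✓ CMP  NZCV=0011
5: ✓ SUBNE  r1←0xea
6: · MOVLS

VAL = 0xea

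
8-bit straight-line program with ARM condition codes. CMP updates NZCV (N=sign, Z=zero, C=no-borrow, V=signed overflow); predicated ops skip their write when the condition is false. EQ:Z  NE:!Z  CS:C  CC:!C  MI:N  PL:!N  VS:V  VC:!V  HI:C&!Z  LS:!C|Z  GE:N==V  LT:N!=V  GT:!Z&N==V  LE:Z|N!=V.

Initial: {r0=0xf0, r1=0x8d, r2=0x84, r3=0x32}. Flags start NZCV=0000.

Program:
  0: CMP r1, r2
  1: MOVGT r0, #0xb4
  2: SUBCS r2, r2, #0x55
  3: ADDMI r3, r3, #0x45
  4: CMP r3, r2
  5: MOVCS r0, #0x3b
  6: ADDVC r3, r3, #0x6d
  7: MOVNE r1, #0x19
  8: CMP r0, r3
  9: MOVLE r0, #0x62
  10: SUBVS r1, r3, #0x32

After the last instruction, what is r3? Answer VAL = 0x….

0: ✓ CMP  NZCV=0010
1: ✓ MOVGT  r0←0xb4
2: ✓ SUBCS  r2←0x2f
3: · ADDMI
4: ✓ CMP  NZCV=0010
5: ✓ MOVCS  r0←0x3b
6: ✓ ADDVC  r3←0x9f
7: ✓ MOVNE  r1←0x19
8: ✓ CMP  NZCV=1001
9: · MOVLE
10: ✓ SUBVS  r1←0x6d

VAL = 0x9f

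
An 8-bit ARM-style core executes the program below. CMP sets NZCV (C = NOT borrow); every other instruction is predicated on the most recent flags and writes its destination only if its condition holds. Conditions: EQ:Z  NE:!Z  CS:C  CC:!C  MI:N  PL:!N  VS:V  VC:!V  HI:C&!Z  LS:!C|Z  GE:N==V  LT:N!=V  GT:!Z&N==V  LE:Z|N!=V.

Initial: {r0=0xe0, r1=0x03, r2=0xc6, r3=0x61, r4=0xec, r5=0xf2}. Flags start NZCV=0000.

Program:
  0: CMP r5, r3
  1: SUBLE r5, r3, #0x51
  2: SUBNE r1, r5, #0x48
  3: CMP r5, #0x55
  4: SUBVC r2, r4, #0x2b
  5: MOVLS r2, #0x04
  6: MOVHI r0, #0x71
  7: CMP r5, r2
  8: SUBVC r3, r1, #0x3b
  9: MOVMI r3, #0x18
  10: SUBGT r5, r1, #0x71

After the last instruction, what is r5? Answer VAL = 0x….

0: ✓ CMP  NZCV=1010
1: ✓ SUBLE  r5←0x10
2: ✓ SUBNE  r1←0xc8
3: ✓ CMP  NZCV=1000
4: ✓ SUBVC  r2←0xc1
5: ✓ MOVLS  r2←0x04
6: · MOVHI
7: ✓ CMP  NZCV=0010
8: ✓ SUBVC  r3←0x8d
9: · MOVMI
10: ✓ SUBGT  r5←0x57

VAL = 0x57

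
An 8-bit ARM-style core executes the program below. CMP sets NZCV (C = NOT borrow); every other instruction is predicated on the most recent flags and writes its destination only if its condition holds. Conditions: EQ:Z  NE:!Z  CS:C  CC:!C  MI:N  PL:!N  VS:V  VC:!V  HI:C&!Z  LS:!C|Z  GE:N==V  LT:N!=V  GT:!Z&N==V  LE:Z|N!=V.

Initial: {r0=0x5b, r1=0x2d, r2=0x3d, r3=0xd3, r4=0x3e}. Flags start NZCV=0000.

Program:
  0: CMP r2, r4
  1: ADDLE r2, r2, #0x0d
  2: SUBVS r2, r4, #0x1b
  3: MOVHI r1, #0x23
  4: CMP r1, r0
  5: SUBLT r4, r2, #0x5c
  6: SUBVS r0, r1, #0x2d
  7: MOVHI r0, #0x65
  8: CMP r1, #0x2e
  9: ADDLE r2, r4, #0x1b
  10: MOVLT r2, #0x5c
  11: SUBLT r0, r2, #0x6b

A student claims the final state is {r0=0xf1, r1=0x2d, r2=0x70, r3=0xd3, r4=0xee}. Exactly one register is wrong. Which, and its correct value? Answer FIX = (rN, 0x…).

FIX = (r2, 0x5c)

[0] flags=1000 → (cmp)
[1] flags=1000 LE?T → r2=0x4a
[2] flags=1000 VS?F → skip
[3] flags=1000 HI?F → skip
[4] flags=1000 → (cmp)
[5] flags=1000 LT?T → r4=0xee
[6] flags=1000 VS?F → skip
[7] flags=1000 HI?F → skip
[8] flags=1000 → (cmp)
[9] flags=1000 LE?T → r2=0x09
[10] flags=1000 LT?T → r2=0x5c
[11] flags=1000 LT?T → r0=0xf1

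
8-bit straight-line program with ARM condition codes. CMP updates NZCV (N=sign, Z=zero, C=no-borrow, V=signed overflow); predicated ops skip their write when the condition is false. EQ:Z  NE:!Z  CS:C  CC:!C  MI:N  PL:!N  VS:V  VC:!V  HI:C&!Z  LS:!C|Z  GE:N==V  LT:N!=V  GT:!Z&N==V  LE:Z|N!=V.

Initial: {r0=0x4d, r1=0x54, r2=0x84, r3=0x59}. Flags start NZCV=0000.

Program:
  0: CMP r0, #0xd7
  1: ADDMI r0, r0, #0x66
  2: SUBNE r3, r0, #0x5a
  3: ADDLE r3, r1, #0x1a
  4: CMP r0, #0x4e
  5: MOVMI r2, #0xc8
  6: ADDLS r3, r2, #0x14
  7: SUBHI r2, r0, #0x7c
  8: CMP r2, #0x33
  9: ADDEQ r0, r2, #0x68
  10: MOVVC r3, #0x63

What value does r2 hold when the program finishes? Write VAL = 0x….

VAL = 0xc8

[0] flags=0000 → (cmp)
[1] flags=0000 MI?F → skip
[2] flags=0000 NE?T → r3=0xf3
[3] flags=0000 LE?F → skip
[4] flags=1000 → (cmp)
[5] flags=1000 MI?T → r2=0xc8
[6] flags=1000 LS?T → r3=0xdc
[7] flags=1000 HI?F → skip
[8] flags=1010 → (cmp)
[9] flags=1010 EQ?F → skip
[10] flags=1010 VC?T → r3=0x63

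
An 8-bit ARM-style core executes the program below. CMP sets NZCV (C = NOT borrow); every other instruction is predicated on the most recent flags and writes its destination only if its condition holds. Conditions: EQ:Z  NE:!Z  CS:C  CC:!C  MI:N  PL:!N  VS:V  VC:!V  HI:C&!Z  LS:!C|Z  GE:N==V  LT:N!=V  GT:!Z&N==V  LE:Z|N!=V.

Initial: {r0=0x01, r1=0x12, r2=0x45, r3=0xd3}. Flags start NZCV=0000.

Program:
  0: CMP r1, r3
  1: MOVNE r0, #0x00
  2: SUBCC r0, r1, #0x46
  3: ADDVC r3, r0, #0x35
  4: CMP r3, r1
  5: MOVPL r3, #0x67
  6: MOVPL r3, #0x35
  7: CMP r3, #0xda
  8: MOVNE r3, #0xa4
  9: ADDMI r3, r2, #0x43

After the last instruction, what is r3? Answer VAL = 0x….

[0] flags=0000 → (cmp)
[1] flags=0000 NE?T → r0=0x00
[2] flags=0000 CC?T → r0=0xcc
[3] flags=0000 VC?T → r3=0x01
[4] flags=1000 → (cmp)
[5] flags=1000 PL?F → skip
[6] flags=1000 PL?F → skip
[7] flags=0000 → (cmp)
[8] flags=0000 NE?T → r3=0xa4
[9] flags=0000 MI?F → skip

VAL = 0xa4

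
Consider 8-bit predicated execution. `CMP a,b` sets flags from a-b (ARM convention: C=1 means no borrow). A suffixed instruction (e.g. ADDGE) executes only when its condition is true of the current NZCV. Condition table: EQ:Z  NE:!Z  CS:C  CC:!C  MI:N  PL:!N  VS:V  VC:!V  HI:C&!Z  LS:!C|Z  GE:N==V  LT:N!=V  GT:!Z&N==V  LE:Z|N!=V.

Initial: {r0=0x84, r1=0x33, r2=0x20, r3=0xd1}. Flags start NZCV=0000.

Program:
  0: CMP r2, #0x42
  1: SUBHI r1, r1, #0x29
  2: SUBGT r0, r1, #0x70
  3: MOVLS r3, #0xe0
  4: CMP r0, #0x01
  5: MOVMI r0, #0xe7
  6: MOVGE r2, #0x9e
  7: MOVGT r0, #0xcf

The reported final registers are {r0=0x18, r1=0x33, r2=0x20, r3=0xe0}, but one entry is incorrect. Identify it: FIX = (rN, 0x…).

[0] flags=1000 → (cmp)
[1] flags=1000 HI?F → skip
[2] flags=1000 GT?F → skip
[3] flags=1000 LS?T → r3=0xe0
[4] flags=1010 → (cmp)
[5] flags=1010 MI?T → r0=0xe7
[6] flags=1010 GE?F → skip
[7] flags=1010 GT?F → skip

FIX = (r0, 0xe7)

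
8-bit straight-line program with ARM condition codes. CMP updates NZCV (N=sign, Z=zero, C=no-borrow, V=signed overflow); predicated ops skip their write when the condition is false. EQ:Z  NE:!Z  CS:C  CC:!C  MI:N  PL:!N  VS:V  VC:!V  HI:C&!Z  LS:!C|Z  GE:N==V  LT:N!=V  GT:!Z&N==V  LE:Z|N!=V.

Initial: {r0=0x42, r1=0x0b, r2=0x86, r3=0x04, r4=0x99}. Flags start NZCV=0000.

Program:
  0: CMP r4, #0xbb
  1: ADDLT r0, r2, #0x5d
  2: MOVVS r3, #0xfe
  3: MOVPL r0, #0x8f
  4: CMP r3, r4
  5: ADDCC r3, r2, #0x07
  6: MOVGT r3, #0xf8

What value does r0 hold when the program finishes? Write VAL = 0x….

VAL = 0xe3

0: ✓ CMP  NZCV=1000
1: ✓ ADDLT  r0←0xe3
2: · MOVVS
3: · MOVPL
4: ✓ CMP  NZCV=0000
5: ✓ ADDCC  r3←0x8d
6: ✓ MOVGT  r3←0xf8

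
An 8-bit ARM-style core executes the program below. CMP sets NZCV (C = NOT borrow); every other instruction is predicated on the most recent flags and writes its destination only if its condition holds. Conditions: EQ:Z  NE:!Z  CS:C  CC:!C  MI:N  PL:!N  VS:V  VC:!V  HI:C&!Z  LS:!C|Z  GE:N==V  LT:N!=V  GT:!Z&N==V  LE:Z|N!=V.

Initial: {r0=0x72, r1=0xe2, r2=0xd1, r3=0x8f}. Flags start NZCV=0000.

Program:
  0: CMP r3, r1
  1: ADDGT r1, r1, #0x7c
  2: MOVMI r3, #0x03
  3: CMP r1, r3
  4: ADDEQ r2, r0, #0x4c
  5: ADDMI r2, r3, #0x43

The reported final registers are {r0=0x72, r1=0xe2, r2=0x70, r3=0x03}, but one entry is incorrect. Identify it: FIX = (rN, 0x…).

0: ✓ CMP  NZCV=1000
1: · ADDGT
2: ✓ MOVMI  r3←0x03
3: ✓ CMP  NZCV=1010
4: · ADDEQ
5: ✓ ADDMI  r2←0x46

FIX = (r2, 0x46)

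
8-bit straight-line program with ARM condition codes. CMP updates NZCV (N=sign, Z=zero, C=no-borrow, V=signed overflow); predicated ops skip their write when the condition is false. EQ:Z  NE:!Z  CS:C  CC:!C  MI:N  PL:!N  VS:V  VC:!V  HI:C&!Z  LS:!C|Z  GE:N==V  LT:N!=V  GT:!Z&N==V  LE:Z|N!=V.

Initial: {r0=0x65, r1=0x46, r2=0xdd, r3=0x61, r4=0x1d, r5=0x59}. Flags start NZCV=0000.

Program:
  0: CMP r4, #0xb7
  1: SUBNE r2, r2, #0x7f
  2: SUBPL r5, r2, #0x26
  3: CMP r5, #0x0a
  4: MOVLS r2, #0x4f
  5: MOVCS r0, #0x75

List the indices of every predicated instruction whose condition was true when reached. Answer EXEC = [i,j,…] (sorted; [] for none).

0: ✓ CMP  NZCV=0000
1: ✓ SUBNE  r2←0x5e
2: ✓ SUBPL  r5←0x38
3: ✓ CMP  NZCV=0010
4: · MOVLS
5: ✓ MOVCS  r0←0x75

EXEC = [1,2,5]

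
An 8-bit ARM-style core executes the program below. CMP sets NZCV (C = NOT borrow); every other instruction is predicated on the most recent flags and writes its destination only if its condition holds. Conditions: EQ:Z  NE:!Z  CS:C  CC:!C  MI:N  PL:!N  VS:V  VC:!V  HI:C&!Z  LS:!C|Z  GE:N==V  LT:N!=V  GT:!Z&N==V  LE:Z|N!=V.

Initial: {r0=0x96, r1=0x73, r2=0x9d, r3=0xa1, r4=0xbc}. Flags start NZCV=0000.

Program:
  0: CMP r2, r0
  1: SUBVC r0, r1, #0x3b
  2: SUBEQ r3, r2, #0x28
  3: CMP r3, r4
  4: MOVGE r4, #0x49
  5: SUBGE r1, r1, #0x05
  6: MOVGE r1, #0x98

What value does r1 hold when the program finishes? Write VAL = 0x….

VAL = 0x73

[0] flags=0010 → (cmp)
[1] flags=0010 VC?T → r0=0x38
[2] flags=0010 EQ?F → skip
[3] flags=1000 → (cmp)
[4] flags=1000 GE?F → skip
[5] flags=1000 GE?F → skip
[6] flags=1000 GE?F → skip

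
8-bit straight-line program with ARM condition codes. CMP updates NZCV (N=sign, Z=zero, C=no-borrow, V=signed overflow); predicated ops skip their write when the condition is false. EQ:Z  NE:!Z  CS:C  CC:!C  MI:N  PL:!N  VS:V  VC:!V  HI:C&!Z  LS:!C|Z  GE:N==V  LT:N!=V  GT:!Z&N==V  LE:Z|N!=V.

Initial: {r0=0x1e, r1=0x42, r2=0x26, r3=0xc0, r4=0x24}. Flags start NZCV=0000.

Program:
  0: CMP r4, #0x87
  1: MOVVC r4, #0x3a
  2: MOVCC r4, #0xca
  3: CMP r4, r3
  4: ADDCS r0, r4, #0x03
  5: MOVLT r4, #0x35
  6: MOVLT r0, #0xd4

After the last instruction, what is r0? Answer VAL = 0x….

VAL = 0xcd

[0] flags=1001 → (cmp)
[1] flags=1001 VC?F → skip
[2] flags=1001 CC?T → r4=0xca
[3] flags=0010 → (cmp)
[4] flags=0010 CS?T → r0=0xcd
[5] flags=0010 LT?F → skip
[6] flags=0010 LT?F → skip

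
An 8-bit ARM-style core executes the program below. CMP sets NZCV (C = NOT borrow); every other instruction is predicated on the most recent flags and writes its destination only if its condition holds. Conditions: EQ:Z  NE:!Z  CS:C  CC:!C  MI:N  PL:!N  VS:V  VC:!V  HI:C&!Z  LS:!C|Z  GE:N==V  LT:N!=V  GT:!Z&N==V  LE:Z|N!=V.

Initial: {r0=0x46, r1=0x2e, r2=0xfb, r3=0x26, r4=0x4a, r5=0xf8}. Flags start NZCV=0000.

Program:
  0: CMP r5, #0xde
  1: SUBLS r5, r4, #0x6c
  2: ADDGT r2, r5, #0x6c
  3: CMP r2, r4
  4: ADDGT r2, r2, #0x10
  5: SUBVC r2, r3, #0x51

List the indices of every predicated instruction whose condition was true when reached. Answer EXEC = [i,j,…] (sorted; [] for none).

[0] flags=0010 → (cmp)
[1] flags=0010 LS?F → skip
[2] flags=0010 GT?T → r2=0x64
[3] flags=0010 → (cmp)
[4] flags=0010 GT?T → r2=0x74
[5] flags=0010 VC?T → r2=0xd5

EXEC = [2,4,5]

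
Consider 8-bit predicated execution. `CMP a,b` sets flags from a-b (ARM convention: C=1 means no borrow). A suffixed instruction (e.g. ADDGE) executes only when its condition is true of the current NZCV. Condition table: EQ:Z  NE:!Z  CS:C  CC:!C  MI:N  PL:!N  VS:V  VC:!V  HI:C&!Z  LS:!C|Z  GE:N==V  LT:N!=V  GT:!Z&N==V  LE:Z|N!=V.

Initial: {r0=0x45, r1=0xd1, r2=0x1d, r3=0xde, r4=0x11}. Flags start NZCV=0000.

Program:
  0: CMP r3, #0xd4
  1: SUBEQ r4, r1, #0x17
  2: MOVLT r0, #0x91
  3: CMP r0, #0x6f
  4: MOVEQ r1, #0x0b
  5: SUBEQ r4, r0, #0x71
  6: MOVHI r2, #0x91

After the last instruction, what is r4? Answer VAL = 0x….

0: ✓ CMP  NZCV=0010
1: · SUBEQ
2: · MOVLT
3: ✓ CMP  NZCV=1000
4: · MOVEQ
5: · SUBEQ
6: · MOVHI

VAL = 0x11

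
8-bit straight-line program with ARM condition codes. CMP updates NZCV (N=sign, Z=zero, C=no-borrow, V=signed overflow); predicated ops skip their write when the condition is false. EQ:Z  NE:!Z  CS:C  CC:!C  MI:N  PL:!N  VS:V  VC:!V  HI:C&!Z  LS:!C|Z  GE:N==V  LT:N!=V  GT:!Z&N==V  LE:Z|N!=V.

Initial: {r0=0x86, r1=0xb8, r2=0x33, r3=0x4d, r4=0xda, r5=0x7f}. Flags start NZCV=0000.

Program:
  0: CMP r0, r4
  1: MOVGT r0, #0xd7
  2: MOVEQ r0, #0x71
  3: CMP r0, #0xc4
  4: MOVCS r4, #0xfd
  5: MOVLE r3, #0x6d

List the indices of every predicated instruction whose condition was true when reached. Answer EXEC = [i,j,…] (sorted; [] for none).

EXEC = [5]

[0] flags=1000 → (cmp)
[1] flags=1000 GT?F → skip
[2] flags=1000 EQ?F → skip
[3] flags=1000 → (cmp)
[4] flags=1000 CS?F → skip
[5] flags=1000 LE?T → r3=0x6d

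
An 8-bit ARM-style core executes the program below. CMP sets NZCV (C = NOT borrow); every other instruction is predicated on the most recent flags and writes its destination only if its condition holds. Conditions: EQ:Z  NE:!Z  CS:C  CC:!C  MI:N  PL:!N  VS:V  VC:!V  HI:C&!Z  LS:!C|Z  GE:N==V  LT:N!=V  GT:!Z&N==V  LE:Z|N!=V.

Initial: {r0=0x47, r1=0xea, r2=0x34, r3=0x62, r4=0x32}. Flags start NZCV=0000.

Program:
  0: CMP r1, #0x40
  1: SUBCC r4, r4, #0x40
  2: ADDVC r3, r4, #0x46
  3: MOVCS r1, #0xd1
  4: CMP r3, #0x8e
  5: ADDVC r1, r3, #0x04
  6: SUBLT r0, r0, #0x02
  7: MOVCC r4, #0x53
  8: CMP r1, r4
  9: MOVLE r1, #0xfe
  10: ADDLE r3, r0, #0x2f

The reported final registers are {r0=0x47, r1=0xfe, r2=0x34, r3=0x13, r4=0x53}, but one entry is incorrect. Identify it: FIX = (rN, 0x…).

0: ✓ CMP  NZCV=1010
1: · SUBCC
2: ✓ ADDVC  r3←0x78
3: ✓ MOVCS  r1←0xd1
4: ✓ CMP  NZCV=1001
5: · ADDVC
6: · SUBLT
7: ✓ MOVCC  r4←0x53
8: ✓ CMP  NZCV=0011
9: ✓ MOVLE  r1←0xfe
10: ✓ ADDLE  r3←0x76

FIX = (r3, 0x76)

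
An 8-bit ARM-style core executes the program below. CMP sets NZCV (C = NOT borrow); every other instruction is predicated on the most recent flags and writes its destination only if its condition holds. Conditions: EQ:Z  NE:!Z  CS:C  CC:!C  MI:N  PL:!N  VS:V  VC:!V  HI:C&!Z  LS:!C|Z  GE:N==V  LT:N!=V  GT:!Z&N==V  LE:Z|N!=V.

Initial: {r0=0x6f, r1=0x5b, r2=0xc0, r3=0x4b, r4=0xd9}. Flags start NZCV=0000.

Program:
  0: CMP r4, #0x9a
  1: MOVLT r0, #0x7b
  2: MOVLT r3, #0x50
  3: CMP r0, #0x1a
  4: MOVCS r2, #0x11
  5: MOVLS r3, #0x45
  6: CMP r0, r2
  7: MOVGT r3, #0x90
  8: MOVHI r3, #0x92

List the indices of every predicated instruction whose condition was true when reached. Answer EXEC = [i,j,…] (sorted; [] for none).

EXEC = [4,7,8]

0: ✓ CMP  NZCV=0010
1: · MOVLT
2: · MOVLT
3: ✓ CMP  NZCV=0010
4: ✓ MOVCS  r2←0x11
5: · MOVLS
6: ✓ CMP  NZCV=0010
7: ✓ MOVGT  r3←0x90
8: ✓ MOVHI  r3←0x92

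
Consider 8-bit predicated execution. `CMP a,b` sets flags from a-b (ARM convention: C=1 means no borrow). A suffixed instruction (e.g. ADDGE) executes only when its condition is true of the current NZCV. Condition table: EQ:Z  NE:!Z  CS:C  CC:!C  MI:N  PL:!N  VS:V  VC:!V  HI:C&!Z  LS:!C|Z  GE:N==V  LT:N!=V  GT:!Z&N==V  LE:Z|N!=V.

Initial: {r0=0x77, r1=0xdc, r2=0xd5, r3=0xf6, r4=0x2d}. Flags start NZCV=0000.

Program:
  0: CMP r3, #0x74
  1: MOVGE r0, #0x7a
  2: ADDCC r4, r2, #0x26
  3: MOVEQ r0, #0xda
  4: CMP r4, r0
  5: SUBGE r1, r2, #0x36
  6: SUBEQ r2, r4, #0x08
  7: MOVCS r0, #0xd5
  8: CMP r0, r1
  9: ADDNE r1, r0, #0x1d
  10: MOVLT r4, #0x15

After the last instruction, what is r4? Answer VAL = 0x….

VAL = 0x2d

0: ✓ CMP  NZCV=1010
1: · MOVGE
2: · ADDCC
3: · MOVEQ
4: ✓ CMP  NZCV=1000
5: · SUBGE
6: · SUBEQ
7: · MOVCS
8: ✓ CMP  NZCV=1001
9: ✓ ADDNE  r1←0x94
10: · MOVLT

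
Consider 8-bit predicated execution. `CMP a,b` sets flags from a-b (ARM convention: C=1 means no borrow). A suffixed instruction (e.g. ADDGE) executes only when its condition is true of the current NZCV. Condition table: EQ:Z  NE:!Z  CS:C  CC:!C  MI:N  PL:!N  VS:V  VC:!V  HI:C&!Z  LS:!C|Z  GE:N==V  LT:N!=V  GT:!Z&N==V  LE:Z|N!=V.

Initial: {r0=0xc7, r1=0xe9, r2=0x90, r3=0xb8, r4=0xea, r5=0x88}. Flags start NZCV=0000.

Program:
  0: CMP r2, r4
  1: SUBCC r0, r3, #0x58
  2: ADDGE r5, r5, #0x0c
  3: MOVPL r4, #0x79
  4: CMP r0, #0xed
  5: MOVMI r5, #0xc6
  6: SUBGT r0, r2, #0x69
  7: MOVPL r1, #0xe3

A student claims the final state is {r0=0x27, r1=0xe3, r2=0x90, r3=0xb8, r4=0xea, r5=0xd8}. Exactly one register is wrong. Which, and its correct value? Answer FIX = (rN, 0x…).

[0] flags=1000 → (cmp)
[1] flags=1000 CC?T → r0=0x60
[2] flags=1000 GE?F → skip
[3] flags=1000 PL?F → skip
[4] flags=0000 → (cmp)
[5] flags=0000 MI?F → skip
[6] flags=0000 GT?T → r0=0x27
[7] flags=0000 PL?T → r1=0xe3

FIX = (r5, 0x88)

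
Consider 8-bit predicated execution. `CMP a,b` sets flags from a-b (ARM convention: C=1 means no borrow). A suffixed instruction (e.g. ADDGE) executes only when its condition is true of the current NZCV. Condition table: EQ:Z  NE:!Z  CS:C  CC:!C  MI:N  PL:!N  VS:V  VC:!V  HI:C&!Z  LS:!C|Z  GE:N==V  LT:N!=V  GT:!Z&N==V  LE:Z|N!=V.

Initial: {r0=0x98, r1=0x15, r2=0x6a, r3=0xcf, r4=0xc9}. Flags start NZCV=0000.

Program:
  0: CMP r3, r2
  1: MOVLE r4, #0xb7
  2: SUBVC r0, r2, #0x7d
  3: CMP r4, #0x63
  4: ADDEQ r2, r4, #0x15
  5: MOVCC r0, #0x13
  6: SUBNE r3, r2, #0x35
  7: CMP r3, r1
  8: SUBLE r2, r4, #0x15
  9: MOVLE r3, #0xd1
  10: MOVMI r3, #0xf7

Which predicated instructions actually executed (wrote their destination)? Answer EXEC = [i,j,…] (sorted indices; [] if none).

EXEC = [1,6]

[0] flags=0011 → (cmp)
[1] flags=0011 LE?T → r4=0xb7
[2] flags=0011 VC?F → skip
[3] flags=0011 → (cmp)
[4] flags=0011 EQ?F → skip
[5] flags=0011 CC?F → skip
[6] flags=0011 NE?T → r3=0x35
[7] flags=0010 → (cmp)
[8] flags=0010 LE?F → skip
[9] flags=0010 LE?F → skip
[10] flags=0010 MI?F → skip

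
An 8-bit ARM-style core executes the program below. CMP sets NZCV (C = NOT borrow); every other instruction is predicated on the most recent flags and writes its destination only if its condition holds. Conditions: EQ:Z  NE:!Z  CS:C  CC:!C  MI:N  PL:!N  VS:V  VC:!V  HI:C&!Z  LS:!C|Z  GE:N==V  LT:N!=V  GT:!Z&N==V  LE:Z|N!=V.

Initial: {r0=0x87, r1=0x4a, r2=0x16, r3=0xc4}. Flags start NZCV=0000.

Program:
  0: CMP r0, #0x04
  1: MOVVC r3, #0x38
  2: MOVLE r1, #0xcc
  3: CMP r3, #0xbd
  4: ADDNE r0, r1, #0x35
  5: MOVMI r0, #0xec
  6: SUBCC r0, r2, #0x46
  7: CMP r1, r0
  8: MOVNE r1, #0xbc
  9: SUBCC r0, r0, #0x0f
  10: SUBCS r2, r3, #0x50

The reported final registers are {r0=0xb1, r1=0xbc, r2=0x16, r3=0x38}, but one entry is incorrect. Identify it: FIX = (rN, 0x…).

FIX = (r0, 0xc1)

0: ✓ CMP  NZCV=1010
1: ✓ MOVVC  r3←0x38
2: ✓ MOVLE  r1←0xcc
3: ✓ CMP  NZCV=0000
4: ✓ ADDNE  r0←0x01
5: · MOVMI
6: ✓ SUBCC  r0←0xd0
7: ✓ CMP  NZCV=1000
8: ✓ MOVNE  r1←0xbc
9: ✓ SUBCC  r0←0xc1
10: · SUBCS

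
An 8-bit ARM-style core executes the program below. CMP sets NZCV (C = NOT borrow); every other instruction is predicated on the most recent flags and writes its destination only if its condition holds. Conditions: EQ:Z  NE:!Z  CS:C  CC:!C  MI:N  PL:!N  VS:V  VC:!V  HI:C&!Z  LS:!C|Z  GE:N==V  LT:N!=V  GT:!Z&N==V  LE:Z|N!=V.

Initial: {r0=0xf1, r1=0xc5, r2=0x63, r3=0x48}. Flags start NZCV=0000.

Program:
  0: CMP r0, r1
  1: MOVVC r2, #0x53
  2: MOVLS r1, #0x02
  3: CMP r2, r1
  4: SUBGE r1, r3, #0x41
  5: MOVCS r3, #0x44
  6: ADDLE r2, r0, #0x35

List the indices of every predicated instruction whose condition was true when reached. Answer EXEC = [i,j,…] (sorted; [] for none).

EXEC = [1,4]

[0] flags=0010 → (cmp)
[1] flags=0010 VC?T → r2=0x53
[2] flags=0010 LS?F → skip
[3] flags=1001 → (cmp)
[4] flags=1001 GE?T → r1=0x07
[5] flags=1001 CS?F → skip
[6] flags=1001 LE?F → skip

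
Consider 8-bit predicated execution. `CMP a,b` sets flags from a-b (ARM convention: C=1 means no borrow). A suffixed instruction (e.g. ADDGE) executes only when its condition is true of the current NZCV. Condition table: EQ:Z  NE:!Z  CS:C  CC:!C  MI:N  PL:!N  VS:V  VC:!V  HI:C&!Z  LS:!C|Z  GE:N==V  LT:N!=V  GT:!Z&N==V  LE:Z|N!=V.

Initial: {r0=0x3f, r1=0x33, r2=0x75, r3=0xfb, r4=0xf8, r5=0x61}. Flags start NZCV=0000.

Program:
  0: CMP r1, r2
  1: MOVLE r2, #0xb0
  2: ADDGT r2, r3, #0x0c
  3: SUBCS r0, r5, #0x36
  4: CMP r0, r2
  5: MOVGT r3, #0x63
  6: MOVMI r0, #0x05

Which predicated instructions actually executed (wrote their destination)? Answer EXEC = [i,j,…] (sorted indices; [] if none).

0: ✓ CMP  NZCV=1000
1: ✓ MOVLE  r2←0xb0
2: · ADDGT
3: · SUBCS
4: ✓ CMP  NZCV=1001
5: ✓ MOVGT  r3←0x63
6: ✓ MOVMI  r0←0x05

EXEC = [1,5,6]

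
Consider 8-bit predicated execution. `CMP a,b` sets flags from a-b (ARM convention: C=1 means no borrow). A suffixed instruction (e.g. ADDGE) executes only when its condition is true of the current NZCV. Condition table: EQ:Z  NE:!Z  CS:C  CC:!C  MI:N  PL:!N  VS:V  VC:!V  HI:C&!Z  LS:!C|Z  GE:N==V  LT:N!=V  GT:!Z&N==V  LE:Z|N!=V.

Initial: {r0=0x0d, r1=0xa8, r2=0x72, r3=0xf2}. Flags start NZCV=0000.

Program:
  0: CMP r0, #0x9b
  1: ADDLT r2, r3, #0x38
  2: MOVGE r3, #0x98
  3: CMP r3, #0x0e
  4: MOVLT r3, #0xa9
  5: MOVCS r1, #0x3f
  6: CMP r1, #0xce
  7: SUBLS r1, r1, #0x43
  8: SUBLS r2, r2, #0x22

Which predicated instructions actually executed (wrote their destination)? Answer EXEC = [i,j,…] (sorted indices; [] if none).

0: ✓ CMP  NZCV=0000
1: · ADDLT
2: ✓ MOVGE  r3←0x98
3: ✓ CMP  NZCV=1010
4: ✓ MOVLT  r3←0xa9
5: ✓ MOVCS  r1←0x3f
6: ✓ CMP  NZCV=0000
7: ✓ SUBLS  r1←0xfc
8: ✓ SUBLS  r2←0x50

EXEC = [2,4,5,7,8]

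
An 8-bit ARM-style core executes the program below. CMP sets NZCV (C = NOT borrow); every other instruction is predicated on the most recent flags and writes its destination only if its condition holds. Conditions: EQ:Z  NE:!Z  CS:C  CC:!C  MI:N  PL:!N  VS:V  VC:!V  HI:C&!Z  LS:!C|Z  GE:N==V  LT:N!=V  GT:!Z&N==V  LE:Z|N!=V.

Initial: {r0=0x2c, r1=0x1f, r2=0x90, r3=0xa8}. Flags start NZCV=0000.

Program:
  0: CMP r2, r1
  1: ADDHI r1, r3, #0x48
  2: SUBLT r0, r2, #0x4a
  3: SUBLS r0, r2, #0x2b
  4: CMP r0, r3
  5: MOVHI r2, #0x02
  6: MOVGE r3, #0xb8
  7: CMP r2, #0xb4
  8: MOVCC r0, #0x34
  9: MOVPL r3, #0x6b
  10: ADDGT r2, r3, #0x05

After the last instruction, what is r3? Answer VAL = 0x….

0: ✓ CMP  NZCV=0011
1: ✓ ADDHI  r1←0xf0
2: ✓ SUBLT  r0←0x46
3: · SUBLS
4: ✓ CMP  NZCV=1001
5: · MOVHI
6: ✓ MOVGE  r3←0xb8
7: ✓ CMP  NZCV=1000
8: ✓ MOVCC  r0←0x34
9: · MOVPL
10: · ADDGT

VAL = 0xb8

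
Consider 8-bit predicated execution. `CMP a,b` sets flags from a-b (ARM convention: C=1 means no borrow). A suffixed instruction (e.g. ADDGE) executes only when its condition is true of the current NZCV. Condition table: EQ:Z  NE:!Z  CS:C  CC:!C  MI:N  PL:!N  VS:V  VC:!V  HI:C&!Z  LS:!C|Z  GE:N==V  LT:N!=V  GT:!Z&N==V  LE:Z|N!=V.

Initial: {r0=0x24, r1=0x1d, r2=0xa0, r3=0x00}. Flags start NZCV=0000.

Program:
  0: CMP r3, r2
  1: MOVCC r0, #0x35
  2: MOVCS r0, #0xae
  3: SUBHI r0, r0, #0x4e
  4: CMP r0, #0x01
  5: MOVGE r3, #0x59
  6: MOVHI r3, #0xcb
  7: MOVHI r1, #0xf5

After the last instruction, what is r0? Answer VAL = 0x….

VAL = 0x35

0: ✓ CMP  NZCV=0000
1: ✓ MOVCC  r0←0x35
2: · MOVCS
3: · SUBHI
4: ✓ CMP  NZCV=0010
5: ✓ MOVGE  r3←0x59
6: ✓ MOVHI  r3←0xcb
7: ✓ MOVHI  r1←0xf5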